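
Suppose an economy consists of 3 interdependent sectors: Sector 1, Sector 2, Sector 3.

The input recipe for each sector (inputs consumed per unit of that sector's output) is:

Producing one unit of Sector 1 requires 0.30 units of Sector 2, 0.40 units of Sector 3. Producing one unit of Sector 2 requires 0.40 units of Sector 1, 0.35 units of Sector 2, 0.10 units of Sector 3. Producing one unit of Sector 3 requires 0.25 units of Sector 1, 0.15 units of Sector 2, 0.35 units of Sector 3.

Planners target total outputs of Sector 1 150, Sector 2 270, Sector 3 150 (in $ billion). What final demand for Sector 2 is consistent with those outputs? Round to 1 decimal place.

I − A =
  [   1.00    -0.40    -0.25]
  [  -0.30     0.65    -0.15]
  [  -0.40    -0.10     0.65]
d = (I − A) x:
  d_1 = (+1.00)·150 + (-0.40)·270 + (-0.25)·150 = 4.5
  d_2 = (-0.30)·150 + (+0.65)·270 + (-0.15)·150 = 108.0
  d_3 = (-0.40)·150 + (-0.10)·270 + (+0.65)·150 = 10.5

d_2 = 108.0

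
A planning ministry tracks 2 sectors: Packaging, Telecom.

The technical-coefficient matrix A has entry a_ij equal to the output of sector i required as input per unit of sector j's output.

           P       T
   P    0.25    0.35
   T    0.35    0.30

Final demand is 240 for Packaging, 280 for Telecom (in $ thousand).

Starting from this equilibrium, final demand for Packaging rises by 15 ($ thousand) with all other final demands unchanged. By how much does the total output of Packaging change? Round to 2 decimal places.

I − A =
  [   0.75    -0.35]
  [  -0.35     0.70]
det(I−A) = (0.75)(0.70) − (-0.35)(-0.35) = 0.4025
adj(I−A) = [[0.70, 0.35], [0.35, 0.75]]
(I − A)⁻¹ = adj(I−A) / det(I−A) ≈
  [   1.7391     0.8696]
  [   0.8696     1.8634]
Δx = (I − A)⁻¹ Δd with Δd having +15 in the Packaging component and 0 elsewhere.
So Δx_P = L_PP · (+15), where L_PP = adj(I−A)_PP / det(I−A) = 0.70 / 0.4025.
Δx_P = 0.70 × (+15) / 0.4025 = 10.50 / 0.4025 ≈ 26.09.

Δx_P = 26.09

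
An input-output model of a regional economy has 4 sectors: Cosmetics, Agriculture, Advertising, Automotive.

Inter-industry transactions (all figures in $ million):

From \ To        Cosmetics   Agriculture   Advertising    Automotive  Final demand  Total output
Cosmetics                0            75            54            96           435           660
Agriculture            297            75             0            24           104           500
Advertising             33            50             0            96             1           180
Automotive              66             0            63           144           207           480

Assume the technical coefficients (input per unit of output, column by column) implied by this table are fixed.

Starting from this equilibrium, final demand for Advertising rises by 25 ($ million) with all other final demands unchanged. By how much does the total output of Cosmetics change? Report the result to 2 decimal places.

Δx_1 = 13.56

Technical coefficients a_ij = z_ij / X_j:
  a_11 = 0/660 = 0.00, a_21 = 297/660 = 0.45, a_31 = 33/660 = 0.05, a_41 = 66/660 = 0.10
  a_12 = 75/500 = 0.15, a_22 = 75/500 = 0.15, a_32 = 50/500 = 0.10, a_42 = 0/500 = 0.00
  a_13 = 54/180 = 0.30, a_23 = 0/180 = 0.00, a_33 = 0/180 = 0.00, a_43 = 63/180 = 0.35
  a_14 = 96/480 = 0.20, a_24 = 24/480 = 0.05, a_34 = 96/480 = 0.20, a_44 = 144/480 = 0.30
I − A =
  [   1.00    -0.15    -0.30    -0.20]
  [  -0.45     0.85     0.00    -0.05]
  [  -0.05    -0.10     1.00    -0.20]
  [  -0.10     0.00    -0.35     0.70]
Compute the cofactors C_ij = (−1)^(i+j)·(3×3 minor ij) of I−A; the adjugate is their transpose:
adj(I−A) = Cᵀ =
  [ 0.533750   0.122500   0.240625   0.230000]
  [ 0.289375   0.590000   0.145000   0.166250]
  [ 0.078750   0.076250   0.530000   0.179375]
  [ 0.115625   0.055625   0.299375   0.756250]
det(I−A) = Σ_j (I−A)_1j·C_1j = (1.00)(0.533750) + (-0.15)(0.289375) + (-0.30)(0.078750) + (-0.20)(0.115625) = 0.44359375
(I − A)⁻¹ = adj(I−A) / det(I−A) ≈
  [   1.2032     0.2762     0.5424     0.5185]
  [   0.6523     1.3300     0.3269     0.3748]
  [   0.1775     0.1719     1.1948     0.4044]
  [   0.2607     0.1254     0.6749     1.7048]
Δx = (I − A)⁻¹ Δd with Δd having +25 in the Advertising component and 0 elsewhere.
So Δx_1 = L_13 · (+25), where L_13 = adj(I−A)_13 / det(I−A) = 0.240625 / 0.44359375.
Δx_1 = 0.240625 × (+25) / 0.44359375 = 6.015625 / 0.44359375 ≈ 13.56.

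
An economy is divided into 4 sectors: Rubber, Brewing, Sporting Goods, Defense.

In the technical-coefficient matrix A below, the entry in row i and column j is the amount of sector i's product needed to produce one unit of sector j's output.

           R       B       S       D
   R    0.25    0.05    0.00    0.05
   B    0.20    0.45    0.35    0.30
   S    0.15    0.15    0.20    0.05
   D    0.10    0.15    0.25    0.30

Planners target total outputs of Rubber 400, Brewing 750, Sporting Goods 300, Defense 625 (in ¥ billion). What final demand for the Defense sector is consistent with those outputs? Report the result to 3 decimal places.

I − A =
  [   0.75    -0.05     0.00    -0.05]
  [  -0.20     0.55    -0.35    -0.30]
  [  -0.15    -0.15     0.80    -0.05]
  [  -0.10    -0.15    -0.25     0.70]
d = (I − A) x:
  d_R = (+0.75)·400 + (-0.05)·750 + (+0.00)·300 + (-0.05)·625 = 231.250
  d_B = (-0.20)·400 + (+0.55)·750 + (-0.35)·300 + (-0.30)·625 = 40.000
  d_S = (-0.15)·400 + (-0.15)·750 + (+0.80)·300 + (-0.05)·625 = 36.250
  d_D = (-0.10)·400 + (-0.15)·750 + (-0.25)·300 + (+0.70)·625 = 210.000

d_D = 210.000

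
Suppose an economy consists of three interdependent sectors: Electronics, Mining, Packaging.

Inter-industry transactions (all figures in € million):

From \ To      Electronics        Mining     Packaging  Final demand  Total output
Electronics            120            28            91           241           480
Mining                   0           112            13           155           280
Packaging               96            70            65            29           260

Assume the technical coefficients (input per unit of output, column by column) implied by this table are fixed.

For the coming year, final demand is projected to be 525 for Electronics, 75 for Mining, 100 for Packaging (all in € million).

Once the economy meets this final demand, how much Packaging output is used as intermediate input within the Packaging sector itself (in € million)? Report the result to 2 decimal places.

Technical coefficients a_ij = z_ij / X_j:
  a_11 = 120/480 = 0.25, a_21 = 0/480 = 0.00, a_31 = 96/480 = 0.20
  a_12 = 28/280 = 0.10, a_22 = 112/280 = 0.40, a_32 = 70/280 = 0.25
  a_13 = 91/260 = 0.35, a_23 = 13/260 = 0.05, a_33 = 65/260 = 0.25
I − A =
  [   0.75    -0.10    -0.35]
  [   0.00     0.60    -0.05]
  [  -0.20    -0.25     0.75]
Cofactors of I−A, C_ij = (−1)^(i+j)·(minor ij) (rows/columns in the sector order above):
  C_11 = (0.60)(0.75) − (-0.05)(-0.25) = 0.4375
  C_12 = −[(0.00)(0.75) − (-0.05)(-0.20)] = 0.0100
  C_13 = (0.00)(-0.25) − (0.60)(-0.20) = 0.1200
  C_21 = −[(-0.10)(0.75) − (-0.35)(-0.25)] = 0.1625
  C_22 = (0.75)(0.75) − (-0.35)(-0.20) = 0.4925
  C_23 = −[(0.75)(-0.25) − (-0.10)(-0.20)] = 0.2075
  C_31 = (-0.10)(-0.05) − (-0.35)(0.60) = 0.2150
  C_32 = −[(0.75)(-0.05) − (-0.35)(0.00)] = 0.0375
  C_33 = (0.75)(0.60) − (-0.10)(0.00) = 0.4500
det(I−A) = Σ_j (I−A)_1j·C_1j = (0.75)(0.4375) + (-0.10)(0.0100) + (-0.35)(0.1200) = 0.285125
adj(I−A) = Cᵀ =
  [ 0.4375   0.1625   0.2150]
  [ 0.0100   0.4925   0.0375]
  [ 0.1200   0.2075   0.4500]
(I − A)⁻¹ = adj(I−A) / det(I−A) ≈
  [   1.5344     0.5699     0.7541]
  [   0.0351     1.7273     0.1315]
  [   0.4209     0.7278     1.5783]
First solve x = (I − A)⁻¹ d = adj(I−A)·d / det(I−A); in particular x_3 = (0.1200·525 + 0.2075·75 + 0.4500·100) / 0.285125 = 123.5625 / 0.285125 ≈ 433.3626.
Intermediate flow from 3 to 3: z_33 = a_33 · x_3 = 0.25 × 123.5625 / 0.285125 = 30.890625 / 0.285125 ≈ 108.34.

z_33 = 108.34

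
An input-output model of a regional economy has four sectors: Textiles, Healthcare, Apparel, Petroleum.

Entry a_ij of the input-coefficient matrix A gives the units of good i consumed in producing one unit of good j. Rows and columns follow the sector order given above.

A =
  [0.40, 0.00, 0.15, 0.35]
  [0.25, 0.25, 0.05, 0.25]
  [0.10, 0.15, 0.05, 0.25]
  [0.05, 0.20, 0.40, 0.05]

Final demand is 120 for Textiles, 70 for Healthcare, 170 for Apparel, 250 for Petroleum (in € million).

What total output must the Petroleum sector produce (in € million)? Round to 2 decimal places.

I − A =
  [   0.60     0.00    -0.15    -0.35]
  [  -0.25     0.75    -0.05    -0.25]
  [  -0.10    -0.15     0.95    -0.25]
  [  -0.05    -0.20    -0.40     0.95]
Compute the cofactors C_ij = (−1)^(i+j)·(3×3 minor ij) of I−A; the adjugate is their transpose:
adj(I−A) = Cᵀ =
  [ 0.529750   0.116375   0.207875   0.280500]
  [ 0.227875   0.434750   0.160125   0.240500]
  [ 0.125625   0.119875   0.366875   0.174375]
  [ 0.128750   0.148125   0.199125   0.406125]
det(I−A) = Σ_j (I−A)_1j·C_1j = (0.60)(0.529750) + (0.00)(0.227875) + (-0.15)(0.125625) + (-0.35)(0.128750) = 0.25394375
(I − A)⁻¹ = adj(I−A) / det(I−A) ≈
  [   2.0861     0.4583     0.8186     1.1046]
  [   0.8973     1.7120     0.6306     0.9471]
  [   0.4947     0.4721     1.4447     0.6867]
  [   0.5070     0.5833     0.7841     1.5993]
x = (I − A)⁻¹ d = adj(I−A)·d / det(I−A), with det(I−A) = 0.25394375:
  x_T = (0.529750·120 + 0.116375·70 + 0.207875·170 + 0.280500·250) / 0.25394375 = 177.18 / 0.25394375 ≈ 697.71
  x_H = (0.227875·120 + 0.434750·70 + 0.160125·170 + 0.240500·250) / 0.25394375 = 145.12375 / 0.25394375 ≈ 571.48
  x_A = (0.125625·120 + 0.119875·70 + 0.366875·170 + 0.174375·250) / 0.25394375 = 129.42875 / 0.25394375 ≈ 509.67
  x_P = (0.128750·120 + 0.148125·70 + 0.199125·170 + 0.406125·250) / 0.25394375 = 161.20125 / 0.25394375 ≈ 634.79

x_P = 634.79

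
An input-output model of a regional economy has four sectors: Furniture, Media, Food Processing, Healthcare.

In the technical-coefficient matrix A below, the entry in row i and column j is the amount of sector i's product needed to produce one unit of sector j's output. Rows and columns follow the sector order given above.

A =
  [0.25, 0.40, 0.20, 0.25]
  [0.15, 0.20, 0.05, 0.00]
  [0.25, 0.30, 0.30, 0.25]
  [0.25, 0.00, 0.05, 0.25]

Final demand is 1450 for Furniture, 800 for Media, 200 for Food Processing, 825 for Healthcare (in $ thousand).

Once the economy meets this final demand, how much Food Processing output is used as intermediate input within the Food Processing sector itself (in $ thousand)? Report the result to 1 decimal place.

I − A =
  [   0.75    -0.40    -0.20    -0.25]
  [  -0.15     0.80    -0.05     0.00]
  [  -0.25    -0.30     0.70    -0.25]
  [  -0.25     0.00    -0.05     0.75]
Compute the cofactors C_ij = (−1)^(i+j)·(3×3 minor ij) of I−A; the adjugate is their transpose:
adj(I−A) = Cᵀ =
  [ 0.398750   0.253750   0.145000   0.181250]
  [ 0.089375   0.287500   0.049375   0.046250]
  [ 0.233750   0.250000   0.355000   0.196250]
  [ 0.148500   0.101250   0.072000   0.312750]
det(I−A) = Σ_j (I−A)_1j·C_1j = (0.75)(0.398750) + (-0.40)(0.089375) + (-0.20)(0.233750) + (-0.25)(0.148500) = 0.1794375
(I − A)⁻¹ = adj(I−A) / det(I−A) ≈
  [   2.2222     1.4141     0.8081     1.0101]
  [   0.4981     1.6022     0.2752     0.2577]
  [   1.3027     1.3932     1.9784     1.0937]
  [   0.8276     0.5643     0.4013     1.7429]
First solve x = (I − A)⁻¹ d = adj(I−A)·d / det(I−A); in particular x_3 = (0.233750·1450 + 0.250000·800 + 0.355000·200 + 0.196250·825) / 0.1794375 = 771.84375 / 0.1794375 ≈ 4301.463.
Intermediate flow from 3 to 3: z_33 = a_33 · x_3 = 0.30 × 771.84375 / 0.1794375 = 231.553125 / 0.1794375 ≈ 1290.4.

z_33 = 1290.4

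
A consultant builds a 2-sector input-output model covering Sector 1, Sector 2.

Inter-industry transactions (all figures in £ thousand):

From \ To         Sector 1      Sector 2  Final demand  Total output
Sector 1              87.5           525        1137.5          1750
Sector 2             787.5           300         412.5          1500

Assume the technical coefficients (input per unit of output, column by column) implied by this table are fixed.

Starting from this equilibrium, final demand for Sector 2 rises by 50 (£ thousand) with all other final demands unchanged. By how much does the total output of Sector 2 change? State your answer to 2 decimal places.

Δx_2 = 78.84

Technical coefficients a_ij = z_ij / X_j:
  a_11 = 87.5/1750 = 0.05, a_21 = 787.5/1750 = 0.45
  a_12 = 525/1500 = 0.35, a_22 = 300/1500 = 0.20
I − A =
  [   0.95    -0.35]
  [  -0.45     0.80]
det(I−A) = (0.95)(0.80) − (-0.35)(-0.45) = 0.6025
adj(I−A) = [[0.80, 0.35], [0.45, 0.95]]
(I − A)⁻¹ = adj(I−A) / det(I−A) ≈
  [   1.3278     0.5809]
  [   0.7469     1.5768]
Δx = (I − A)⁻¹ Δd with Δd having +50 in the Sector 2 component and 0 elsewhere.
So Δx_2 = L_22 · (+50), where L_22 = adj(I−A)_22 / det(I−A) = 0.95 / 0.6025.
Δx_2 = 0.95 × (+50) / 0.6025 = 47.50 / 0.6025 ≈ 78.84.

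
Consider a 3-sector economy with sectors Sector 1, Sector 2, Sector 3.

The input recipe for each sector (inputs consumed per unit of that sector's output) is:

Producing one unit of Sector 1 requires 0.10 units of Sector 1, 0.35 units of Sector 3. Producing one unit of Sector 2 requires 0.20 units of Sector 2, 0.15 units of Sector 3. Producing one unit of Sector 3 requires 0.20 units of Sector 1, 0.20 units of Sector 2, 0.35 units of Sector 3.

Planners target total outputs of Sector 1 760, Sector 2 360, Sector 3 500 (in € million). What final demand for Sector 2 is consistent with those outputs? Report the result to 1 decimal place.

I − A =
  [   0.90     0.00    -0.20]
  [   0.00     0.80    -0.20]
  [  -0.35    -0.15     0.65]
d = (I − A) x:
  d_1 = (+0.90)·760 + (+0.00)·360 + (-0.20)·500 = 584.0
  d_2 = (+0.00)·760 + (+0.80)·360 + (-0.20)·500 = 188.0
  d_3 = (-0.35)·760 + (-0.15)·360 + (+0.65)·500 = 5.0

d_2 = 188.0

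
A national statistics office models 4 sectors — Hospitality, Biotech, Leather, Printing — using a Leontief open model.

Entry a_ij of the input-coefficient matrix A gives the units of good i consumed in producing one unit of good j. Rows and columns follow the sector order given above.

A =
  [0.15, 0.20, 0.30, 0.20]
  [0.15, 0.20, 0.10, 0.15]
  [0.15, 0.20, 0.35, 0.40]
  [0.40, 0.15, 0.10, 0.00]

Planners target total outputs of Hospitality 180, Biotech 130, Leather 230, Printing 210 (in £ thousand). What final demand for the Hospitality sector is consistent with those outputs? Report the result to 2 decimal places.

d_1 = 16.00

I − A =
  [   0.85    -0.20    -0.30    -0.20]
  [  -0.15     0.80    -0.10    -0.15]
  [  -0.15    -0.20     0.65    -0.40]
  [  -0.40    -0.15    -0.10     1.00]
d = (I − A) x:
  d_1 = (+0.85)·180 + (-0.20)·130 + (-0.30)·230 + (-0.20)·210 = 16.00
  d_2 = (-0.15)·180 + (+0.80)·130 + (-0.10)·230 + (-0.15)·210 = 22.50
  d_3 = (-0.15)·180 + (-0.20)·130 + (+0.65)·230 + (-0.40)·210 = 12.50
  d_4 = (-0.40)·180 + (-0.15)·130 + (-0.10)·230 + (+1.00)·210 = 95.50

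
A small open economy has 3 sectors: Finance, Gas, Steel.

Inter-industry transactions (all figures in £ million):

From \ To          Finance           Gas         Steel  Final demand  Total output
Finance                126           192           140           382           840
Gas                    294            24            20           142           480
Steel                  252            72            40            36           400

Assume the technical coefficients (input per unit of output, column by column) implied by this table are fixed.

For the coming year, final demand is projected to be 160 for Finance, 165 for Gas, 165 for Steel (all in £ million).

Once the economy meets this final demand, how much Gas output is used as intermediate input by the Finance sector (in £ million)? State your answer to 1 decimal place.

z_21 = 194.9

Technical coefficients a_ij = z_ij / X_j:
  a_11 = 126/840 = 0.15, a_21 = 294/840 = 0.35, a_31 = 252/840 = 0.30
  a_12 = 192/480 = 0.40, a_22 = 24/480 = 0.05, a_32 = 72/480 = 0.15
  a_13 = 140/400 = 0.35, a_23 = 20/400 = 0.05, a_33 = 40/400 = 0.10
I − A =
  [   0.85    -0.40    -0.35]
  [  -0.35     0.95    -0.05]
  [  -0.30    -0.15     0.90]
Cofactors of I−A, C_ij = (−1)^(i+j)·(minor ij) (rows/columns in the sector order above):
  C_11 = (0.95)(0.90) − (-0.05)(-0.15) = 0.8475
  C_12 = −[(-0.35)(0.90) − (-0.05)(-0.30)] = 0.3300
  C_13 = (-0.35)(-0.15) − (0.95)(-0.30) = 0.3375
  C_21 = −[(-0.40)(0.90) − (-0.35)(-0.15)] = 0.4125
  C_22 = (0.85)(0.90) − (-0.35)(-0.30) = 0.6600
  C_23 = −[(0.85)(-0.15) − (-0.40)(-0.30)] = 0.2475
  C_31 = (-0.40)(-0.05) − (-0.35)(0.95) = 0.3525
  C_32 = −[(0.85)(-0.05) − (-0.35)(-0.35)] = 0.1650
  C_33 = (0.85)(0.95) − (-0.40)(-0.35) = 0.6675
det(I−A) = Σ_j (I−A)_1j·C_1j = (0.85)(0.8475) + (-0.40)(0.3300) + (-0.35)(0.3375) = 0.47025
adj(I−A) = Cᵀ =
  [ 0.8475   0.4125   0.3525]
  [ 0.3300   0.6600   0.1650]
  [ 0.3375   0.2475   0.6675]
(I − A)⁻¹ = adj(I−A) / det(I−A) ≈
  [   1.8022     0.8772     0.7496]
  [   0.7018     1.4035     0.3509]
  [   0.7177     0.5263     1.4195]
First solve x = (I − A)⁻¹ d = adj(I−A)·d / det(I−A); in particular x_1 = (0.8475·160 + 0.4125·165 + 0.3525·165) / 0.47025 = 261.825 / 0.47025 ≈ 556.778.
Intermediate flow from 2 to 1: z_21 = a_21 · x_1 = 0.35 × 261.825 / 0.47025 = 91.63875 / 0.47025 ≈ 194.9.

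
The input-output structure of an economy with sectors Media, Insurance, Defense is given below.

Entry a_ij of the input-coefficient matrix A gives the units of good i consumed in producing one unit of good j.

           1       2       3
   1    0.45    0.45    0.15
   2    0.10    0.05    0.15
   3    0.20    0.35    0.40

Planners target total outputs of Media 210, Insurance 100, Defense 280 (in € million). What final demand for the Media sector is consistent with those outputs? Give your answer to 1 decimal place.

I − A =
  [   0.55    -0.45    -0.15]
  [  -0.10     0.95    -0.15]
  [  -0.20    -0.35     0.60]
d = (I − A) x:
  d_1 = (+0.55)·210 + (-0.45)·100 + (-0.15)·280 = 28.5
  d_2 = (-0.10)·210 + (+0.95)·100 + (-0.15)·280 = 32.0
  d_3 = (-0.20)·210 + (-0.35)·100 + (+0.60)·280 = 91.0

d_1 = 28.5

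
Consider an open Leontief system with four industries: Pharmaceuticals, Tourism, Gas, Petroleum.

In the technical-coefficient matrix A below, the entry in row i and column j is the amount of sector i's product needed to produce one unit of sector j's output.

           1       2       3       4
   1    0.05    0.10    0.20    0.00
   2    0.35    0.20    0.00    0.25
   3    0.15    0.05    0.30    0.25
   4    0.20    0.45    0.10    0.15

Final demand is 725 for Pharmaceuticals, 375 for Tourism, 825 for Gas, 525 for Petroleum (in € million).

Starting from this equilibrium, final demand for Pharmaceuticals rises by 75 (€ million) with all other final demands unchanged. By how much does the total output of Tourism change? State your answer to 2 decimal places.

I − A =
  [   0.95    -0.10    -0.20     0.00]
  [  -0.35     0.80     0.00    -0.25]
  [  -0.15    -0.05     0.70    -0.25]
  [  -0.20    -0.45    -0.10     0.85]
Compute the cofactors C_ij = (−1)^(i+j)·(3×3 minor ij) of I−A; the adjugate is their transpose:
adj(I−A) = Cᵀ =
  [ 0.376000   0.088000   0.116000   0.060000]
  [ 0.238250   0.506000   0.093250   0.176250]
  [ 0.181875   0.165000   0.504375   0.196875]
  [ 0.236000   0.308000   0.136000   0.480000]
det(I−A) = Σ_j (I−A)_1j·C_1j = (0.95)(0.376000) + (-0.10)(0.238250) + (-0.20)(0.181875) + (0.00)(0.236000) = 0.2970
(I − A)⁻¹ = adj(I−A) / det(I−A) ≈
  [   1.2660     0.2963     0.3906     0.2020]
  [   0.8022     1.7037     0.3140     0.5934]
  [   0.6124     0.5556     1.6982     0.6629]
  [   0.7946     1.0370     0.4579     1.6162]
Δx = (I − A)⁻¹ Δd with Δd having +75 in the Pharmaceuticals component and 0 elsewhere.
So Δx_2 = L_21 · (+75), where L_21 = adj(I−A)_21 / det(I−A) = 0.238250 / 0.2970.
Δx_2 = 0.238250 × (+75) / 0.2970 = 17.86875 / 0.2970 ≈ 60.16.

Δx_2 = 60.16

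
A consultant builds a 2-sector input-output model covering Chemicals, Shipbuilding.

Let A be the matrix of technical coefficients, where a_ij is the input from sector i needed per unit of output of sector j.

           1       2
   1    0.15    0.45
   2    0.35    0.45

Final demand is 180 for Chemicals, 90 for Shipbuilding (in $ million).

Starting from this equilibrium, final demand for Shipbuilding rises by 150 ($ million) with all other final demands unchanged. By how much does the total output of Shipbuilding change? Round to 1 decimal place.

Δx_2 = 411.3

I − A =
  [   0.85    -0.45]
  [  -0.35     0.55]
det(I−A) = (0.85)(0.55) − (-0.45)(-0.35) = 0.3100
adj(I−A) = [[0.55, 0.45], [0.35, 0.85]]
(I − A)⁻¹ = adj(I−A) / det(I−A) ≈
  [   1.7742     1.4516]
  [   1.1290     2.7419]
Δx = (I − A)⁻¹ Δd with Δd having +150 in the Shipbuilding component and 0 elsewhere.
So Δx_2 = L_22 · (+150), where L_22 = adj(I−A)_22 / det(I−A) = 0.85 / 0.3100.
Δx_2 = 0.85 × (+150) / 0.3100 = 127.50 / 0.3100 ≈ 411.3.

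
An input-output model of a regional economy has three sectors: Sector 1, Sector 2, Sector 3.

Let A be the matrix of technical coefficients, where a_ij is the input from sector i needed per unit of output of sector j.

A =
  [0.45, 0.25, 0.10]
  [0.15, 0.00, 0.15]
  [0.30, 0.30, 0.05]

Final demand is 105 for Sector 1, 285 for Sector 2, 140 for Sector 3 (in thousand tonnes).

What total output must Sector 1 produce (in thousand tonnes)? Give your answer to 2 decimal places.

I − A =
  [   0.55    -0.25    -0.10]
  [  -0.15     1.00    -0.15]
  [  -0.30    -0.30     0.95]
Cofactors of I−A, C_ij = (−1)^(i+j)·(minor ij) (rows/columns in the sector order above):
  C_11 = (1.00)(0.95) − (-0.15)(-0.30) = 0.9050
  C_12 = −[(-0.15)(0.95) − (-0.15)(-0.30)] = 0.1875
  C_13 = (-0.15)(-0.30) − (1.00)(-0.30) = 0.3450
  C_21 = −[(-0.25)(0.95) − (-0.10)(-0.30)] = 0.2675
  C_22 = (0.55)(0.95) − (-0.10)(-0.30) = 0.4925
  C_23 = −[(0.55)(-0.30) − (-0.25)(-0.30)] = 0.2400
  C_31 = (-0.25)(-0.15) − (-0.10)(1.00) = 0.1375
  C_32 = −[(0.55)(-0.15) − (-0.10)(-0.15)] = 0.0975
  C_33 = (0.55)(1.00) − (-0.25)(-0.15) = 0.5125
det(I−A) = Σ_j (I−A)_1j·C_1j = (0.55)(0.9050) + (-0.25)(0.1875) + (-0.10)(0.3450) = 0.416375
adj(I−A) = Cᵀ =
  [ 0.9050   0.2675   0.1375]
  [ 0.1875   0.4925   0.0975]
  [ 0.3450   0.2400   0.5125]
(I − A)⁻¹ = adj(I−A) / det(I−A) ≈
  [   2.1735     0.6424     0.3302]
  [   0.4503     1.1828     0.2342]
  [   0.8286     0.5764     1.2309]
x = (I − A)⁻¹ d = adj(I−A)·d / det(I−A), with det(I−A) = 0.416375:
  x_1 = (0.9050·105 + 0.2675·285 + 0.1375·140) / 0.416375 = 190.5125 / 0.416375 ≈ 457.55
  x_2 = (0.1875·105 + 0.4925·285 + 0.0975·140) / 0.416375 = 173.70 / 0.416375 ≈ 417.17
  x_3 = (0.3450·105 + 0.2400·285 + 0.5125·140) / 0.416375 = 176.375 / 0.416375 ≈ 423.60

x_1 = 457.55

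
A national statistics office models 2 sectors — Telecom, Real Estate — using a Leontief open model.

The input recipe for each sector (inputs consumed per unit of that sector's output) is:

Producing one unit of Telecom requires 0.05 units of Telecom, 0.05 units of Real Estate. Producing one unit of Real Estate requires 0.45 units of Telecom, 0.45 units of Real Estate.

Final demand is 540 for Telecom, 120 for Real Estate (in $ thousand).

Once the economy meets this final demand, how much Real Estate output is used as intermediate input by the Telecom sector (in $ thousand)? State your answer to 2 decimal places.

z_21 = 35.10

I − A =
  [   0.95    -0.45]
  [  -0.05     0.55]
det(I−A) = (0.95)(0.55) − (-0.45)(-0.05) = 0.5000
adj(I−A) = [[0.55, 0.45], [0.05, 0.95]]
(I − A)⁻¹ = adj(I−A) / det(I−A) ≈
  [   1.1000     0.9000]
  [   0.1000     1.9000]
First solve x = (I − A)⁻¹ d = adj(I−A)·d / det(I−A); in particular x_1 = (0.55·540 + 0.45·120) / 0.5000 = 351.00 / 0.5000 = 702.0000.
Intermediate flow from 2 to 1: z_21 = a_21 · x_1 = 0.05 × 351.00 / 0.5000 = 17.55 / 0.5000 = 35.10.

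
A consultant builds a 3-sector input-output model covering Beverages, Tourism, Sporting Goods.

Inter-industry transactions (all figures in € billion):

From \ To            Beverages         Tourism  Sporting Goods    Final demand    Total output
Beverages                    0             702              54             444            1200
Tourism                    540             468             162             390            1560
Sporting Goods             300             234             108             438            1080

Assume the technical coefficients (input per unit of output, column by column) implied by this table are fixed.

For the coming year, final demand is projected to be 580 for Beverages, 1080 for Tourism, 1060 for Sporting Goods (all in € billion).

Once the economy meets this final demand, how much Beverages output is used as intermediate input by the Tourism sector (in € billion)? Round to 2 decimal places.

Technical coefficients a_ij = z_ij / X_j:
  a_11 = 0/1200 = 0.00, a_21 = 540/1200 = 0.45, a_31 = 300/1200 = 0.25
  a_12 = 702/1560 = 0.45, a_22 = 468/1560 = 0.30, a_32 = 234/1560 = 0.15
  a_13 = 54/1080 = 0.05, a_23 = 162/1080 = 0.15, a_33 = 108/1080 = 0.10
I − A =
  [   1.00    -0.45    -0.05]
  [  -0.45     0.70    -0.15]
  [  -0.25    -0.15     0.90]
Cofactors of I−A, C_ij = (−1)^(i+j)·(minor ij) (rows/columns in the sector order above):
  C_11 = (0.70)(0.90) − (-0.15)(-0.15) = 0.6075
  C_12 = −[(-0.45)(0.90) − (-0.15)(-0.25)] = 0.4425
  C_13 = (-0.45)(-0.15) − (0.70)(-0.25) = 0.2425
  C_21 = −[(-0.45)(0.90) − (-0.05)(-0.15)] = 0.4125
  C_22 = (1.00)(0.90) − (-0.05)(-0.25) = 0.8875
  C_23 = −[(1.00)(-0.15) − (-0.45)(-0.25)] = 0.2625
  C_31 = (-0.45)(-0.15) − (-0.05)(0.70) = 0.1025
  C_32 = −[(1.00)(-0.15) − (-0.05)(-0.45)] = 0.1725
  C_33 = (1.00)(0.70) − (-0.45)(-0.45) = 0.4975
det(I−A) = Σ_j (I−A)_1j·C_1j = (1.00)(0.6075) + (-0.45)(0.4425) + (-0.05)(0.2425) = 0.39625
adj(I−A) = Cᵀ =
  [ 0.6075   0.4125   0.1025]
  [ 0.4425   0.8875   0.1725]
  [ 0.2425   0.2625   0.4975]
(I − A)⁻¹ = adj(I−A) / det(I−A) ≈
  [   1.5331     1.0410     0.2587]
  [   1.1167     2.2397     0.4353]
  [   0.6120     0.6625     1.2555]
First solve x = (I − A)⁻¹ d = adj(I−A)·d / det(I−A); in particular x_2 = (0.4425·580 + 0.8875·1080 + 0.1725·1060) / 0.39625 = 1398.00 / 0.39625 ≈ 3528.0757.
Intermediate flow from 1 to 2: z_12 = a_12 · x_2 = 0.45 × 1398.00 / 0.39625 = 629.10 / 0.39625 ≈ 1587.63.

z_12 = 1587.63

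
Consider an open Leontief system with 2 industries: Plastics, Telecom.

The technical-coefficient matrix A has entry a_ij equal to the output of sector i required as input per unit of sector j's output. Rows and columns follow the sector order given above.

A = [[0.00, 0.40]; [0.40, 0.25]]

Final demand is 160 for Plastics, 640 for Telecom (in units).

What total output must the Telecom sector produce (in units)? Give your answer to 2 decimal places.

x_T = 1193.22

I − A =
  [   1.00    -0.40]
  [  -0.40     0.75]
det(I−A) = (1.00)(0.75) − (-0.40)(-0.40) = 0.5900
adj(I−A) = [[0.75, 0.40], [0.40, 1.00]]
(I − A)⁻¹ = adj(I−A) / det(I−A) ≈
  [   1.2712     0.6780]
  [   0.6780     1.6949]
x = (I − A)⁻¹ d = adj(I−A)·d / det(I−A), with det(I−A) = 0.5900:
  x_P = (0.75·160 + 0.40·640) / 0.5900 = 376.00 / 0.5900 ≈ 637.29
  x_T = (0.40·160 + 1.00·640) / 0.5900 = 704.00 / 0.5900 ≈ 1193.22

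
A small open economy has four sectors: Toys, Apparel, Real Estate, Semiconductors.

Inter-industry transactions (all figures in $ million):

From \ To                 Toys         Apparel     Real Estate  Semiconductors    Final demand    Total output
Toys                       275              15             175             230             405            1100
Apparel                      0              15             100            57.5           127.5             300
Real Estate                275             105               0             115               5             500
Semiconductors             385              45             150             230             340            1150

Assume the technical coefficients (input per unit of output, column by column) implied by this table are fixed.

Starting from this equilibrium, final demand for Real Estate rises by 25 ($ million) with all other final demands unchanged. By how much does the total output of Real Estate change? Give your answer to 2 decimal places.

Technical coefficients a_ij = z_ij / X_j:
  a_11 = 275/1100 = 0.25, a_21 = 0/1100 = 0.00, a_31 = 275/1100 = 0.25, a_41 = 385/1100 = 0.35
  a_12 = 15/300 = 0.05, a_22 = 15/300 = 0.05, a_32 = 105/300 = 0.35, a_42 = 45/300 = 0.15
  a_13 = 175/500 = 0.35, a_23 = 100/500 = 0.20, a_33 = 0/500 = 0.00, a_43 = 150/500 = 0.30
  a_14 = 230/1150 = 0.20, a_24 = 57.5/1150 = 0.05, a_34 = 115/1150 = 0.10, a_44 = 230/1150 = 0.20
I − A =
  [   0.75    -0.05    -0.35    -0.20]
  [   0.00     0.95    -0.20    -0.05]
  [  -0.25    -0.35     1.00    -0.10]
  [  -0.35    -0.15    -0.30     0.80]
Compute the cofactors C_ij = (−1)^(i+j)·(3×3 minor ij) of I−A; the adjugate is their transpose:
adj(I−A) = Cᵀ =
  [ 0.659750   0.192750   0.335125   0.218875]
  [ 0.068250   0.410250   0.123375   0.058125]
  [ 0.227500   0.216000   0.497000   0.132500]
  [ 0.386750   0.242250   0.356125   0.574375]
det(I−A) = Σ_j (I−A)_1j·C_1j = (0.75)(0.659750) + (-0.05)(0.068250) + (-0.35)(0.227500) + (-0.20)(0.386750) = 0.334425
(I − A)⁻¹ = adj(I−A) / det(I−A) ≈
  [   1.9728     0.5764     1.0021     0.6545]
  [   0.2041     1.2267     0.3689     0.1738]
  [   0.6803     0.6459     1.4861     0.3962]
  [   1.1565     0.7244     1.0649     1.7175]
Δx = (I − A)⁻¹ Δd with Δd having +25 in the Real Estate component and 0 elsewhere.
So Δx_3 = L_33 · (+25), where L_33 = adj(I−A)_33 / det(I−A) = 0.497000 / 0.334425.
Δx_3 = 0.497000 × (+25) / 0.334425 = 12.425 / 0.334425 ≈ 37.15.

Δx_3 = 37.15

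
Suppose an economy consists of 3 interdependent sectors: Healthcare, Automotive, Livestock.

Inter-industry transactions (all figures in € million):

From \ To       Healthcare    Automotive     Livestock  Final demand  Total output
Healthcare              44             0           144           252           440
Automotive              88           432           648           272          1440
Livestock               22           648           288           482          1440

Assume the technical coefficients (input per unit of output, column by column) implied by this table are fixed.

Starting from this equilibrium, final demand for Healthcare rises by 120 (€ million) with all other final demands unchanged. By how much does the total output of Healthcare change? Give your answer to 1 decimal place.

Δx_1 = 138.7

Technical coefficients a_ij = z_ij / X_j:
  a_11 = 44/440 = 0.10, a_21 = 88/440 = 0.20, a_31 = 22/440 = 0.05
  a_12 = 0/1440 = 0.00, a_22 = 432/1440 = 0.30, a_32 = 648/1440 = 0.45
  a_13 = 144/1440 = 0.10, a_23 = 648/1440 = 0.45, a_33 = 288/1440 = 0.20
I − A =
  [   0.90     0.00    -0.10]
  [  -0.20     0.70    -0.45]
  [  -0.05    -0.45     0.80]
Cofactors of I−A, C_ij = (−1)^(i+j)·(minor ij) (rows/columns in the sector order above):
  C_11 = (0.70)(0.80) − (-0.45)(-0.45) = 0.3575
  C_12 = −[(-0.20)(0.80) − (-0.45)(-0.05)] = 0.1825
  C_13 = (-0.20)(-0.45) − (0.70)(-0.05) = 0.1250
  C_21 = −[(0.00)(0.80) − (-0.10)(-0.45)] = 0.0450
  C_22 = (0.90)(0.80) − (-0.10)(-0.05) = 0.7150
  C_23 = −[(0.90)(-0.45) − (0.00)(-0.05)] = 0.4050
  C_31 = (0.00)(-0.45) − (-0.10)(0.70) = 0.0700
  C_32 = −[(0.90)(-0.45) − (-0.10)(-0.20)] = 0.4250
  C_33 = (0.90)(0.70) − (0.00)(-0.20) = 0.6300
det(I−A) = Σ_j (I−A)_1j·C_1j = (0.90)(0.3575) + (0.00)(0.1825) + (-0.10)(0.1250) = 0.30925
adj(I−A) = Cᵀ =
  [ 0.3575   0.0450   0.0700]
  [ 0.1825   0.7150   0.4250]
  [ 0.1250   0.4050   0.6300]
(I − A)⁻¹ = adj(I−A) / det(I−A) ≈
  [   1.1560     0.1455     0.2264]
  [   0.5901     2.3120     1.3743]
  [   0.4042     1.3096     2.0372]
Δx = (I − A)⁻¹ Δd with Δd having +120 in the Healthcare component and 0 elsewhere.
So Δx_1 = L_11 · (+120), where L_11 = adj(I−A)_11 / det(I−A) = 0.3575 / 0.30925.
Δx_1 = 0.3575 × (+120) / 0.30925 = 42.90 / 0.30925 ≈ 138.7.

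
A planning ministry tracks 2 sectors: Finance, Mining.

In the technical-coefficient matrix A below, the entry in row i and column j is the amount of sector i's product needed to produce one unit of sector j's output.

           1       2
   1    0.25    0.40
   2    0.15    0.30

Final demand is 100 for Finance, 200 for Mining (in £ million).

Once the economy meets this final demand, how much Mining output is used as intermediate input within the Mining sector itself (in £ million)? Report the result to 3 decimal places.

I − A =
  [   0.75    -0.40]
  [  -0.15     0.70]
det(I−A) = (0.75)(0.70) − (-0.40)(-0.15) = 0.4650
adj(I−A) = [[0.70, 0.40], [0.15, 0.75]]
(I − A)⁻¹ = adj(I−A) / det(I−A) ≈
  [   1.5054     0.8602]
  [   0.3226     1.6129]
First solve x = (I − A)⁻¹ d = adj(I−A)·d / det(I−A); in particular x_2 = (0.15·100 + 0.75·200) / 0.4650 = 165.00 / 0.4650 ≈ 354.83871.
Intermediate flow from 2 to 2: z_22 = a_22 · x_2 = 0.30 × 165.00 / 0.4650 = 49.50 / 0.4650 ≈ 106.452.

z_22 = 106.452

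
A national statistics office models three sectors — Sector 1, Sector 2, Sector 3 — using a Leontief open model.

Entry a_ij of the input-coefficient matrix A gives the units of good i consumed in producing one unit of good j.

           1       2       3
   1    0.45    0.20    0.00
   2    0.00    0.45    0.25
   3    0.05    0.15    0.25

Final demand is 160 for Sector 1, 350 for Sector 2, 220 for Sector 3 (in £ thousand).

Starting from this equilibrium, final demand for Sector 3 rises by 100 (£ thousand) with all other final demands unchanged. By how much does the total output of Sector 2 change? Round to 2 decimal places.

Δx_2 = 67.48

I − A =
  [   0.55    -0.20     0.00]
  [   0.00     0.55    -0.25]
  [  -0.05    -0.15     0.75]
Cofactors of I−A, C_ij = (−1)^(i+j)·(minor ij) (rows/columns in the sector order above):
  C_11 = (0.55)(0.75) − (-0.25)(-0.15) = 0.3750
  C_12 = −[(0.00)(0.75) − (-0.25)(-0.05)] = 0.0125
  C_13 = (0.00)(-0.15) − (0.55)(-0.05) = 0.0275
  C_21 = −[(-0.20)(0.75) − (0.00)(-0.15)] = 0.1500
  C_22 = (0.55)(0.75) − (0.00)(-0.05) = 0.4125
  C_23 = −[(0.55)(-0.15) − (-0.20)(-0.05)] = 0.0925
  C_31 = (-0.20)(-0.25) − (0.00)(0.55) = 0.0500
  C_32 = −[(0.55)(-0.25) − (0.00)(0.00)] = 0.1375
  C_33 = (0.55)(0.55) − (-0.20)(0.00) = 0.3025
det(I−A) = Σ_j (I−A)_1j·C_1j = (0.55)(0.3750) + (-0.20)(0.0125) + (0.00)(0.0275) = 0.20375
adj(I−A) = Cᵀ =
  [ 0.3750   0.1500   0.0500]
  [ 0.0125   0.4125   0.1375]
  [ 0.0275   0.0925   0.3025]
(I − A)⁻¹ = adj(I−A) / det(I−A) ≈
  [   1.8405     0.7362     0.2454]
  [   0.0613     2.0245     0.6748]
  [   0.1350     0.4540     1.4847]
Δx = (I − A)⁻¹ Δd with Δd having +100 in the Sector 3 component and 0 elsewhere.
So Δx_2 = L_23 · (+100), where L_23 = adj(I−A)_23 / det(I−A) = 0.1375 / 0.20375.
Δx_2 = 0.1375 × (+100) / 0.20375 = 13.75 / 0.20375 ≈ 67.48.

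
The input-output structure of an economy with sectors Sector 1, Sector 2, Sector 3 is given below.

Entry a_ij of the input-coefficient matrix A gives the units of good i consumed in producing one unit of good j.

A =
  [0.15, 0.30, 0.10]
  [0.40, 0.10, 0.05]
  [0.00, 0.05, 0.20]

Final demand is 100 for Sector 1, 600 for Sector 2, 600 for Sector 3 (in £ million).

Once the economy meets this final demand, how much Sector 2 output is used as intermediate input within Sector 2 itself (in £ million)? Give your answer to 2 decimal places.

I − A =
  [   0.85    -0.30    -0.10]
  [  -0.40     0.90    -0.05]
  [   0.00    -0.05     0.80]
Cofactors of I−A, C_ij = (−1)^(i+j)·(minor ij) (rows/columns in the sector order above):
  C_11 = (0.90)(0.80) − (-0.05)(-0.05) = 0.7175
  C_12 = −[(-0.40)(0.80) − (-0.05)(0.00)] = 0.3200
  C_13 = (-0.40)(-0.05) − (0.90)(0.00) = 0.0200
  C_21 = −[(-0.30)(0.80) − (-0.10)(-0.05)] = 0.2450
  C_22 = (0.85)(0.80) − (-0.10)(0.00) = 0.6800
  C_23 = −[(0.85)(-0.05) − (-0.30)(0.00)] = 0.0425
  C_31 = (-0.30)(-0.05) − (-0.10)(0.90) = 0.1050
  C_32 = −[(0.85)(-0.05) − (-0.10)(-0.40)] = 0.0825
  C_33 = (0.85)(0.90) − (-0.30)(-0.40) = 0.6450
det(I−A) = Σ_j (I−A)_1j·C_1j = (0.85)(0.7175) + (-0.30)(0.3200) + (-0.10)(0.0200) = 0.511875
adj(I−A) = Cᵀ =
  [ 0.7175   0.2450   0.1050]
  [ 0.3200   0.6800   0.0825]
  [ 0.0200   0.0425   0.6450]
(I − A)⁻¹ = adj(I−A) / det(I−A) ≈
  [   1.4017     0.4786     0.2051]
  [   0.6252     1.3284     0.1612]
  [   0.0391     0.0830     1.2601]
First solve x = (I − A)⁻¹ d = adj(I−A)·d / det(I−A); in particular x_2 = (0.3200·100 + 0.6800·600 + 0.0825·600) / 0.511875 = 489.50 / 0.511875 ≈ 956.2882.
Intermediate flow from 2 to 2: z_22 = a_22 · x_2 = 0.10 × 489.50 / 0.511875 = 48.95 / 0.511875 ≈ 95.63.

z_22 = 95.63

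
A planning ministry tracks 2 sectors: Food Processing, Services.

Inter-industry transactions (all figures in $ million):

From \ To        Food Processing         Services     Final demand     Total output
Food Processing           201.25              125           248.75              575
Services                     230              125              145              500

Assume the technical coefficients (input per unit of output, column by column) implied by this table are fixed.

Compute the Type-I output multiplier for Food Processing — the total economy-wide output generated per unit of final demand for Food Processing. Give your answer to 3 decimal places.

m_F = 2.968

Technical coefficients a_ij = z_ij / X_j:
  a_FF = 201.25/575 = 0.35, a_SF = 230/575 = 0.40
  a_FS = 125/500 = 0.25, a_SS = 125/500 = 0.25
I − A =
  [   0.65    -0.25]
  [  -0.40     0.75]
det(I−A) = (0.65)(0.75) − (-0.25)(-0.40) = 0.3875
adj(I−A) = [[0.75, 0.25], [0.40, 0.65]]
(I − A)⁻¹ = adj(I−A) / det(I−A) ≈
  [   1.9355     0.6452]
  [   1.0323     1.6774]
The output multiplier for sector j is the column-j sum of the Leontief inverse (I − A)⁻¹ = adj(I−A) / det(I−A).
Column F of adj(I−A): (0.75, 0.40); det(I−A) = 0.3875.
m_F = (0.75 + 0.40) / 0.3875 = 1.15 / 0.3875 ≈ 2.968.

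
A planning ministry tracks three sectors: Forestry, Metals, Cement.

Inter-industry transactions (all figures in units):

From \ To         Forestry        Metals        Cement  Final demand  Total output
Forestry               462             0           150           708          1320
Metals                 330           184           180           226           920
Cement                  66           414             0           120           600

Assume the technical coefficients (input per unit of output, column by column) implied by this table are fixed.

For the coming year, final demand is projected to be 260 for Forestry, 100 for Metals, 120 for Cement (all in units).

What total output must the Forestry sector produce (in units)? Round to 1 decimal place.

x_1 = 528.1

Technical coefficients a_ij = z_ij / X_j:
  a_11 = 462/1320 = 0.35, a_21 = 330/1320 = 0.25, a_31 = 66/1320 = 0.05
  a_12 = 0/920 = 0.00, a_22 = 184/920 = 0.20, a_32 = 414/920 = 0.45
  a_13 = 150/600 = 0.25, a_23 = 180/600 = 0.30, a_33 = 0/600 = 0.00
I − A =
  [   0.65     0.00    -0.25]
  [  -0.25     0.80    -0.30]
  [  -0.05    -0.45     1.00]
Cofactors of I−A, C_ij = (−1)^(i+j)·(minor ij) (rows/columns in the sector order above):
  C_11 = (0.80)(1.00) − (-0.30)(-0.45) = 0.6650
  C_12 = −[(-0.25)(1.00) − (-0.30)(-0.05)] = 0.2650
  C_13 = (-0.25)(-0.45) − (0.80)(-0.05) = 0.1525
  C_21 = −[(0.00)(1.00) − (-0.25)(-0.45)] = 0.1125
  C_22 = (0.65)(1.00) − (-0.25)(-0.05) = 0.6375
  C_23 = −[(0.65)(-0.45) − (0.00)(-0.05)] = 0.2925
  C_31 = (0.00)(-0.30) − (-0.25)(0.80) = 0.2000
  C_32 = −[(0.65)(-0.30) − (-0.25)(-0.25)] = 0.2575
  C_33 = (0.65)(0.80) − (0.00)(-0.25) = 0.5200
det(I−A) = Σ_j (I−A)_1j·C_1j = (0.65)(0.6650) + (0.00)(0.2650) + (-0.25)(0.1525) = 0.394125
adj(I−A) = Cᵀ =
  [ 0.6650   0.1125   0.2000]
  [ 0.2650   0.6375   0.2575]
  [ 0.1525   0.2925   0.5200]
(I − A)⁻¹ = adj(I−A) / det(I−A) ≈
  [   1.6873     0.2854     0.5075]
  [   0.6724     1.6175     0.6533]
  [   0.3869     0.7422     1.3194]
x = (I − A)⁻¹ d = adj(I−A)·d / det(I−A), with det(I−A) = 0.394125:
  x_1 = (0.6650·260 + 0.1125·100 + 0.2000·120) / 0.394125 = 208.15 / 0.394125 ≈ 528.1
  x_2 = (0.2650·260 + 0.6375·100 + 0.2575·120) / 0.394125 = 163.55 / 0.394125 ≈ 415.0
  x_3 = (0.1525·260 + 0.2925·100 + 0.5200·120) / 0.394125 = 131.30 / 0.394125 ≈ 333.1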